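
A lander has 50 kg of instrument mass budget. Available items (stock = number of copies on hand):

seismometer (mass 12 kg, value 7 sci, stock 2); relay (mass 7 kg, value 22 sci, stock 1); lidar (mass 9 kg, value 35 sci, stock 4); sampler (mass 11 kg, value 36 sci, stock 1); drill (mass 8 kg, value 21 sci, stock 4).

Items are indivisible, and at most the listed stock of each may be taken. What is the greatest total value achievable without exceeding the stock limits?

Top feasible selections:
- 4×lidar + 1×sampler: mass 47, value 176
- 1×relay + 3×lidar + 2×drill: mass 50, value 169
Best: 176 sci.

176 sci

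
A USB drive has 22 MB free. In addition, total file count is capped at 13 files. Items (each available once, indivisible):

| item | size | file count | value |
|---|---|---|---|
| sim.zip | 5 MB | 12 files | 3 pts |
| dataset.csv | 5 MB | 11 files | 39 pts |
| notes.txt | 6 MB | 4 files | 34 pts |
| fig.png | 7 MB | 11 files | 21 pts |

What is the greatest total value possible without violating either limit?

Feasible sets respecting both limits:
- dataset.csv: size 5, file count 11, value 39
- notes.txt: size 6, file count 4, value 34
- fig.png: size 7, file count 11, value 21
Best: 39 pts.

39 pts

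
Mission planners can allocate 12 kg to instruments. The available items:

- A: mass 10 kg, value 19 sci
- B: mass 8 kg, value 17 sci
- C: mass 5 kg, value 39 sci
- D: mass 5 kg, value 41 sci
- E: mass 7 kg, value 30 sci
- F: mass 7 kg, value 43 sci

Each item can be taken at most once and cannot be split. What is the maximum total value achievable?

84 sci

Check high-value combinations within 12 kg:
- D+F: mass 5+7=12, value 41+43=84
- C+F: mass 5+7=12, value 39+43=82
- C+D: mass 5+5=10, value 39+41=80
- D+E: mass 5+7=12, value 41+30=71
Best: 84 sci.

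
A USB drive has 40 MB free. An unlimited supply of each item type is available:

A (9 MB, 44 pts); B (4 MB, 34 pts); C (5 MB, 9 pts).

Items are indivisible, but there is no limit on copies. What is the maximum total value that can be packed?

340 pts

Best value-per-unit is B at 34/4, and filling with it alone uses size 10×4=40. No mix of the others beats 10×34 = 340.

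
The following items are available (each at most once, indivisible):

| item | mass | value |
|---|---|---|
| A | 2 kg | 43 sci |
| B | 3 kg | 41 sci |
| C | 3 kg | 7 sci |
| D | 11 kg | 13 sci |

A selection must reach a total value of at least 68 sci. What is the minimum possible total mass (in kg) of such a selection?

Subsets with value ≥ 68, sorted by total mass:
- A+B: mass 5, value 84
- A+B+C: mass 8, value 91
- A+B+D: mass 16, value 97
- A+B+C+D: mass 19, value 104
Minimum mass: 5 kg.

5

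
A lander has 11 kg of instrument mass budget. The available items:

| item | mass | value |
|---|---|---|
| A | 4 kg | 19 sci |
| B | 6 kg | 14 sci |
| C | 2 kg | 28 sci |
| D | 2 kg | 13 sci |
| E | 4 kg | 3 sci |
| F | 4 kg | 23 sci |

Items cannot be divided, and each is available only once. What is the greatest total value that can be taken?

Check high-value combinations within 11 kg:
- A+C+F: mass 4+2+4=10, value 19+28+23=70
- C+D+F: mass 2+2+4=8, value 28+13+23=64
- A+C+D: mass 4+2+2=8, value 19+28+13=60
- B+C+D: mass 6+2+2=10, value 14+28+13=55
- A+D+F: mass 4+2+4=10, value 19+13+23=55
Best: 70 sci.

70 sci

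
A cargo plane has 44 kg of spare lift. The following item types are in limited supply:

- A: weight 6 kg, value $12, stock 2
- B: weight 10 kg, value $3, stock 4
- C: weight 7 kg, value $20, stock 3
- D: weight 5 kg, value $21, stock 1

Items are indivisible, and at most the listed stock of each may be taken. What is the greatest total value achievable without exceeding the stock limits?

Best selections within weight 44 and stock limits:
- 2×A + 3×C + 1×D: weight 38, value 105
- 1×A + 1×B + 3×C + 1×D: weight 42, value 96
Best: $105.

$105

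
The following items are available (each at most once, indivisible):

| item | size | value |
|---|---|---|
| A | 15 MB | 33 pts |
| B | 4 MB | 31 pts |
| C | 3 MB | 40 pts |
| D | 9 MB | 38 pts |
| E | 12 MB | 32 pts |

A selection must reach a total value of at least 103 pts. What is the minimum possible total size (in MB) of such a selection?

Subsets with value ≥ 103, sorted by total size:
- B+C+D: size 16, value 109
- B+C+E: size 19, value 103
Minimum size: 16 MB.

16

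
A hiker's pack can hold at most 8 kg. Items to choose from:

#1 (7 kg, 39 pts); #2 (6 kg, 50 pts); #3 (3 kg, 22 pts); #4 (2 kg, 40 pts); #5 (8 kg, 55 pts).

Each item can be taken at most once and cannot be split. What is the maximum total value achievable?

90 pts

This is a 0/1 knapsack; check combinations near the capacity.
- #2+#4: weight 6+2=8, value 50+40=90
- #3+#4: weight 3+2=5, value 22+40=62
- #5: weight 8, value 55
- #2: weight 6, value 50
- #4: weight 2, value 40
Best: 90 pts.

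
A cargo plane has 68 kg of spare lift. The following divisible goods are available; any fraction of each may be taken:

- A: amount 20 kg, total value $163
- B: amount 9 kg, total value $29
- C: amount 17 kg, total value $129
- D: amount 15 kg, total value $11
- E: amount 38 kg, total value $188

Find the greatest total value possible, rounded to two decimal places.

445.37

Take in order of value per unit:
- A (163/20 per unit): all 20 → value 163, running total 163.00
- C (129/17 per unit): all 17 → value 129, running total 292.00
- E (188/38 per unit): 31 of 38 → value 31×188/38 = 153.3684, running total 445.37
Total 445.37.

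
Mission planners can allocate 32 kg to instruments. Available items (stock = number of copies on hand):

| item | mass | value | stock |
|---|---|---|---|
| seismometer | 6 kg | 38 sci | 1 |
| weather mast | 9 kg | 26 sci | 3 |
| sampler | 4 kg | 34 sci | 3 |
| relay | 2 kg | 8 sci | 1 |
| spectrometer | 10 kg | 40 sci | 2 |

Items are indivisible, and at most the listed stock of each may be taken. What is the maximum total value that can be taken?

188 sci

Best selections within mass 32 and stock limits:
- 1×seismometer + 3×sampler + 1×relay + 1×spectrometer: mass 30, value 188
- 3×sampler + 2×spectrometer: mass 32, value 182
- 1×seismometer + 3×sampler + 1×spectrometer: mass 28, value 180
Best: 188 sci.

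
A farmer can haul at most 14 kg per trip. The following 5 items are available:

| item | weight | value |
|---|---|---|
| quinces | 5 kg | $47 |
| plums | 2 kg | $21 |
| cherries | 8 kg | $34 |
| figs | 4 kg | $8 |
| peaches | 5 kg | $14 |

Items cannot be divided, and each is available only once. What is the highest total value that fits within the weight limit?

$82

Check high-value combinations within 14 kg:
- quinces+plums+peaches: weight 5+2+5=12, value 47+21+14=82
- quinces+cherries: weight 5+8=13, value 47+34=81
- quinces+plums+figs: weight 5+2+4=11, value 47+21+8=76
- quinces+figs+peaches: weight 5+4+5=14, value 47+8+14=69
Best: $82.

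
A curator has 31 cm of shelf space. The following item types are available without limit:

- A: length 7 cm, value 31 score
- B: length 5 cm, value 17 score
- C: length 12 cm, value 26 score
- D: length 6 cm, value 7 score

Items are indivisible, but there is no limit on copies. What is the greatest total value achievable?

127 score

Best value-per-unit is A at 31/7; filling with it alone gives 4×31 = 124.
Optimal mix: 3×A + 2×B → length 31, value 127.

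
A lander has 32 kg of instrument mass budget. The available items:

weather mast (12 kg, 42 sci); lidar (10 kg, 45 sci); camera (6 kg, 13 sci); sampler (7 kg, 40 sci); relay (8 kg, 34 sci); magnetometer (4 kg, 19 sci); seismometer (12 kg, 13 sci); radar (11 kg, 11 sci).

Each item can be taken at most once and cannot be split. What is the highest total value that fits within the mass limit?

Check high-value combinations within 32 kg:
- lidar+sampler+relay+magnetometer: mass 10+7+8+4=29, value 45+40+34+19=138
- weather mast+sampler+relay+magnetometer: mass 12+7+8+4=31, value 42+40+34+19=135
- lidar+camera+sampler+relay: mass 10+6+7+8=31, value 45+13+40+34=132
- weather mast+lidar+sampler: mass 12+10+7=29, value 42+45+40=127
Best: 138 sci.

138 sci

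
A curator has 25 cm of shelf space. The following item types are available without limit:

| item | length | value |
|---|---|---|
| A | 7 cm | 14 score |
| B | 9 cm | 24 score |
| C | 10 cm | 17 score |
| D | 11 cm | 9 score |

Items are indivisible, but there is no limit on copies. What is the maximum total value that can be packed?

62 score

Best value-per-unit is B at 24/9; filling with it alone gives 2×24 = 48.
Optimal mix: 1×A + 2×B → length 25, value 62.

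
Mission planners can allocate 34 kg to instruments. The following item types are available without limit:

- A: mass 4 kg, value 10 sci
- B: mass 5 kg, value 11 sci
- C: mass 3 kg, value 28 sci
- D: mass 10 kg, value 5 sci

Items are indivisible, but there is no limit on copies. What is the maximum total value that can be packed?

308 sci

Best value-per-unit is C at 28/3, and filling with it alone uses mass 11×3=33. No mix of the others beats 11×28 = 308.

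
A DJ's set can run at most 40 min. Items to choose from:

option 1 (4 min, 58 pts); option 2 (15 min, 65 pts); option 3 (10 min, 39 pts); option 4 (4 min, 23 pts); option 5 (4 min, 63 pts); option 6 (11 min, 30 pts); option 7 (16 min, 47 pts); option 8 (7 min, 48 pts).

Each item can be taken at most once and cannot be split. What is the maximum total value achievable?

273 pts

Check high-value combinations within 40 min:
- option 1+option 2+option 3+option 5+option 8: duration 4+15+10+4+7=40, value 58+65+39+63+48=273
- option 1+option 3+option 4+option 5+option 6+option 8: duration 4+10+4+4+11+7=40, value 58+39+23+63+30+48=261
- option 1+option 2+option 4+option 5+option 8: duration 4+15+4+4+7=34, value 58+65+23+63+48=257
- option 1+option 2+option 3+option 4+option 5: duration 4+15+10+4+4=37, value 58+65+39+23+63=248
- option 1+option 4+option 5+option 7+option 8: duration 4+4+4+16+7=35, value 58+23+63+47+48=239
Best: 273 pts.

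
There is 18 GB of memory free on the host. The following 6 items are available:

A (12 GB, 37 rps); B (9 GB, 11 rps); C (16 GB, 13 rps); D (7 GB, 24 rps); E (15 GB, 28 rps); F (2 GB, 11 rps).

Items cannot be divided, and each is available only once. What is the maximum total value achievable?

48 rps

Check high-value combinations within 18 GB:
- A+F: memory 12+2=14, value 37+11=48
- B+D+F: memory 9+7+2=18, value 11+24+11=46
- E+F: memory 15+2=17, value 28+11=39
- A: memory 12, value 37
- D+F: memory 7+2=9, value 24+11=35
Best: 48 rps.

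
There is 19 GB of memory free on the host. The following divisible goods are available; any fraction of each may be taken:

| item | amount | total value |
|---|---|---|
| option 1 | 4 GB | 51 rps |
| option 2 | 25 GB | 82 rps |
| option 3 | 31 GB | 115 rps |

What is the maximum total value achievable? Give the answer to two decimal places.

106.65

Take in order of value per unit:
- option 1 (51/4 per unit): all 4 → value 51, running total 51.00
- option 3 (115/31 per unit): 15 of 31 → value 15×115/31 = 55.6452, running total 106.65
Total 106.65.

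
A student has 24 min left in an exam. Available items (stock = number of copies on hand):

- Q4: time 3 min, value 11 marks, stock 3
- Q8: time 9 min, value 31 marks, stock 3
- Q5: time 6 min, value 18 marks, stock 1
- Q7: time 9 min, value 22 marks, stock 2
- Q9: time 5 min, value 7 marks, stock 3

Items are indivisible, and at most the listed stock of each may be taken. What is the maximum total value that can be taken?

Top feasible selections:
- 2×Q4 + 2×Q8: time 24, value 84
- 3×Q4 + 1×Q8 + 1×Q5: time 24, value 82
- 2×Q8 + 1×Q5: time 24, value 80
Best: 84 marks.

84 marks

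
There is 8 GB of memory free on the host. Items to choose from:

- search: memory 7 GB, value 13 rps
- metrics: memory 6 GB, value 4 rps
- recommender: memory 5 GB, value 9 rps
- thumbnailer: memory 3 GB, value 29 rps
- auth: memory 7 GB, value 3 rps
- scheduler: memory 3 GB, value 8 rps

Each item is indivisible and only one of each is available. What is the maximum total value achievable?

Check high-value combinations within 8 GB:
- recommender+thumbnailer: memory 5+3=8, value 9+29=38
- thumbnailer+scheduler: memory 3+3=6, value 29+8=37
- thumbnailer: memory 3, value 29
Best: 38 rps.

38 rps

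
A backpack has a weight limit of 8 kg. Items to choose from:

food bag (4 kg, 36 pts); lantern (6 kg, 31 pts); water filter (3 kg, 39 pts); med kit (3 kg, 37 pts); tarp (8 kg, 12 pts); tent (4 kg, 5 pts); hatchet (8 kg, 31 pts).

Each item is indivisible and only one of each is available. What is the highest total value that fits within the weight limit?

76 pts

Check high-value combinations within 8 kg:
- water filter+med kit: weight 3+3=6, value 39+37=76
- food bag+water filter: weight 4+3=7, value 36+39=75
- food bag+med kit: weight 4+3=7, value 36+37=73
- water filter+tent: weight 3+4=7, value 39+5=44
Best: 76 pts.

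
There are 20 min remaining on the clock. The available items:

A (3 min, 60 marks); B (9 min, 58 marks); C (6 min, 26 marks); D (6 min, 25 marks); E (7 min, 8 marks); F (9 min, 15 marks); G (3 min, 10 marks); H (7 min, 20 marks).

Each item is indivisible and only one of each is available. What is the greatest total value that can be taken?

144 marks

This is a 0/1 knapsack; check combinations near the capacity.
- A+B+C: time 3+9+6=18, value 60+58+26=144
- A+B+D: time 3+9+6=18, value 60+58+25=143
- A+B+H: time 3+9+7=19, value 60+58+20=138
- A+B+G: time 3+9+3=15, value 60+58+10=128
- A+B+E: time 3+9+7=19, value 60+58+8=126
Best: 144 marks.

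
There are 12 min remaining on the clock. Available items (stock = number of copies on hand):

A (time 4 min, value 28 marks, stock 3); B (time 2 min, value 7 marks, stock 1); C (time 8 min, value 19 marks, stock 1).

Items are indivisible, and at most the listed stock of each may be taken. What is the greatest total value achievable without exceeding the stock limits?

84 marks

Top feasible selections:
- 3×A: time 12, value 84
- 2×A + 1×B: time 10, value 63
Best: 84 marks.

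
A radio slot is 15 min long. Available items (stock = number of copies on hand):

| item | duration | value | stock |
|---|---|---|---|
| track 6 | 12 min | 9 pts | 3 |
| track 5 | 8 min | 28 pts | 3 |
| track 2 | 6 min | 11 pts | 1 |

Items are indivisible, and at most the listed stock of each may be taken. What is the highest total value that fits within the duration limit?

Top feasible selections:
- 1×track 5 + 1×track 2: duration 14, value 39
- 1×track 5: duration 8, value 28
Best: 39 pts.

39 pts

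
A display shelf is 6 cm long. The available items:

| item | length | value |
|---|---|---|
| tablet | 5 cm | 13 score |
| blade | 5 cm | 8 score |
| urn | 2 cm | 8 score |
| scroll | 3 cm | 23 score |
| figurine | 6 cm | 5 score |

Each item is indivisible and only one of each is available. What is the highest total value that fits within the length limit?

Check high-value combinations within 6 cm:
- urn+scroll: length 2+3=5, value 8+23=31
- scroll: length 3, value 23
- tablet: length 5, value 13
Best: 31 score.

31 score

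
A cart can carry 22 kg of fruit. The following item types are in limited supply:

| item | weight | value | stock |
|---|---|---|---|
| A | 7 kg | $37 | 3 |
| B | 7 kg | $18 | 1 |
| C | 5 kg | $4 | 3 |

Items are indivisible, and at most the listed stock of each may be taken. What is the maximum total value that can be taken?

$111

Best selections within weight 22 and stock limits:
- 3×A: weight 21, value 111
- 2×A + 1×B: weight 21, value 92
- 2×A + 1×C: weight 19, value 78
- 2×A: weight 14, value 74
Best: $111.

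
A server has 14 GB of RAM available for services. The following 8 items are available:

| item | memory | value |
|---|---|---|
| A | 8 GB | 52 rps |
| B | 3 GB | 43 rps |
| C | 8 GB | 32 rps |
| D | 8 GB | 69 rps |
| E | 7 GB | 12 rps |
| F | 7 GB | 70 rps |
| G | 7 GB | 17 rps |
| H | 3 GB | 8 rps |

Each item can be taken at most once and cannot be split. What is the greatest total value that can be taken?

121 rps

Check high-value combinations within 14 GB:
- B+F+H: memory 3+7+3=13, value 43+70+8=121
- B+D+H: memory 3+8+3=14, value 43+69+8=120
- B+F: memory 3+7=10, value 43+70=113
- B+D: memory 3+8=11, value 43+69=112
Best: 121 rps.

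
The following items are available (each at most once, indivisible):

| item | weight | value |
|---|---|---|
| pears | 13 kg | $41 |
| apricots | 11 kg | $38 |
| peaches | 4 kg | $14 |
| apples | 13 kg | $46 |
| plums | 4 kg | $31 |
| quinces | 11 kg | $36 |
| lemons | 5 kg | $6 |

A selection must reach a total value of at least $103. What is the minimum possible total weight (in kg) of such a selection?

Subsets with value ≥ 103, sorted by total weight:
- apricots+plums+quinces: weight 26, value 105
- apricots+apples+plums: weight 28, value 115
Minimum weight: 26 kg.

26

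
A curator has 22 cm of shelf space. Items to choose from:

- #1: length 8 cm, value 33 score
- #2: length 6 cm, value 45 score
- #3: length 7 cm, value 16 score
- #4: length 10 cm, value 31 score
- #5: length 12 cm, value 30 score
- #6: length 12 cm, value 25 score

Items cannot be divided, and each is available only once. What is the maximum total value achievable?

Check high-value combinations within 22 cm:
- #1+#2+#3: length 8+6+7=21, value 33+45+16=94
- #1+#2: length 8+6=14, value 33+45=78
- #2+#4: length 6+10=16, value 45+31=76
- #2+#5: length 6+12=18, value 45+30=75
- #2+#6: length 6+12=18, value 45+25=70
Best: 94 score.

94 score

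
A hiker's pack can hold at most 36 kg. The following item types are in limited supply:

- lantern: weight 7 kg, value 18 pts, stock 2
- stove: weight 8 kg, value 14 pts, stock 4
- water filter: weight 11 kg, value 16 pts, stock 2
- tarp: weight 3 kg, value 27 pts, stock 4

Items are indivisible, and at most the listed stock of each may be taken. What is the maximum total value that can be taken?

Best selections within weight 36 and stock limits:
- 2×lantern + 1×stove + 4×tarp: weight 34, value 158
- 1×lantern + 2×stove + 4×tarp: weight 35, value 154
- 3×stove + 4×tarp: weight 36, value 150
Best: 158 pts.

158 pts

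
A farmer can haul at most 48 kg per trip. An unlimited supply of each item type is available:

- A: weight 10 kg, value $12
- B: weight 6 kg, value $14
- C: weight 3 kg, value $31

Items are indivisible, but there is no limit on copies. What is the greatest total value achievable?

Best value-per-unit is C at 31/3, and filling with it alone uses weight 16×3=48. No mix of the others beats 16×31 = 496.

$496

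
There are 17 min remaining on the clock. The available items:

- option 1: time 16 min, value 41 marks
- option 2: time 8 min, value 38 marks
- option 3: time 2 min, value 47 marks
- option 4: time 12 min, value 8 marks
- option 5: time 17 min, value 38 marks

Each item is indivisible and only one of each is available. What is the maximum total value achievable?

Check high-value combinations within 17 min:
- option 2+option 3: time 8+2=10, value 38+47=85
- option 3+option 4: time 2+12=14, value 47+8=55
- option 3: time 2, value 47
- option 1: time 16, value 41
Best: 85 marks.

85 marks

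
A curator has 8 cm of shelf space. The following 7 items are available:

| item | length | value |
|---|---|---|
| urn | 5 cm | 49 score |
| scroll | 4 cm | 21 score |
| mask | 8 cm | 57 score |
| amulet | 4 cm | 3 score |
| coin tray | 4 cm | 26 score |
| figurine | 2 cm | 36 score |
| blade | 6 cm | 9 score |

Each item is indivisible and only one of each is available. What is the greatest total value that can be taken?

85 score

Check high-value combinations within 8 cm:
- urn+figurine: length 5+2=7, value 49+36=85
- coin tray+figurine: length 4+2=6, value 26+36=62
- scroll+figurine: length 4+2=6, value 21+36=57
- mask: length 8, value 57
Best: 85 score.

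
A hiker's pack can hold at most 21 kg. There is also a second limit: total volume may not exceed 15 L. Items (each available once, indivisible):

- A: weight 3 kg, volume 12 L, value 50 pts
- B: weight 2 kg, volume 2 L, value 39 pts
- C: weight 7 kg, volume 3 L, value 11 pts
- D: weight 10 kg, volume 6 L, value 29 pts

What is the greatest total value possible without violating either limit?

Feasible sets respecting both limits:
- A+B: weight 5, volume 14, value 89
- B+C+D: weight 19, volume 11, value 79
- B+D: weight 12, volume 8, value 68
Best: 89 pts.

89 pts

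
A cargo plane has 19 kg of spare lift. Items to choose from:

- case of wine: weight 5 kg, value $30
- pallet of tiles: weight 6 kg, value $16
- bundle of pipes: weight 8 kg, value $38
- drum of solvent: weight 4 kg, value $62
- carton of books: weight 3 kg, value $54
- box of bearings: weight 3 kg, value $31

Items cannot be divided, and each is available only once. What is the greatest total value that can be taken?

$185

Check high-value combinations within 19 kg:
- bundle of pipes+drum of solvent+carton of books+box of bearings: weight 8+4+3+3=18, value 38+62+54+31=185
- case of wine+drum of solvent+carton of books+box of bearings: weight 5+4+3+3=15, value 30+62+54+31=177
- pallet of tiles+drum of solvent+carton of books+box of bearings: weight 6+4+3+3=16, value 16+62+54+31=163
- case of wine+pallet of tiles+drum of solvent+carton of books: weight 5+6+4+3=18, value 30+16+62+54=162
- bundle of pipes+drum of solvent+carton of books: weight 8+4+3=15, value 38+62+54=154
Best: $185.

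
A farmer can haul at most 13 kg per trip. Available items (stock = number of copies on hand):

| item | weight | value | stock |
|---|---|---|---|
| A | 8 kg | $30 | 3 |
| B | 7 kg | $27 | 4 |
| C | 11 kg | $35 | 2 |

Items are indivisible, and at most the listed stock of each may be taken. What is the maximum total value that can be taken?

Top feasible selections:
- 1×C: weight 11, value 35
- 1×A: weight 8, value 30
- 1×B: weight 7, value 27
Best: $35.

$35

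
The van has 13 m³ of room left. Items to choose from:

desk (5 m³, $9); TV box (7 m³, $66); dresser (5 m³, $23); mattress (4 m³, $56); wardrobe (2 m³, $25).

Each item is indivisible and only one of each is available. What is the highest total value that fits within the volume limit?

$147

Check high-value combinations within 13 m³:
- TV box+mattress+wardrobe: volume 7+4+2=13, value 66+56+25=147
- TV box+mattress: volume 7+4=11, value 66+56=122
- dresser+mattress+wardrobe: volume 5+4+2=11, value 23+56+25=104
- TV box+wardrobe: volume 7+2=9, value 66+25=91
Best: $147.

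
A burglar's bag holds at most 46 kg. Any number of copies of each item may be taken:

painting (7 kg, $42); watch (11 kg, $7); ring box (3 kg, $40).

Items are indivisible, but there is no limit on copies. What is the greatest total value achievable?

$600

Best value-per-unit is ring box at 40/3, and filling with it alone uses weight 15×3=45. No mix of the others beats 15×40 = 600.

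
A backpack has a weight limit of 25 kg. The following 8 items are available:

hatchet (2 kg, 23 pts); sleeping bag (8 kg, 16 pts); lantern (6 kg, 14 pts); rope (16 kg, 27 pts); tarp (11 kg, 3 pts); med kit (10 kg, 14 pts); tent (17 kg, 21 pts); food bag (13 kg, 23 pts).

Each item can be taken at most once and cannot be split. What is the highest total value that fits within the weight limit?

64 pts

This is a 0/1 knapsack; check combinations near the capacity.
- hatchet+lantern+rope: weight 2+6+16=24, value 23+14+27=64
- hatchet+sleeping bag+food bag: weight 2+8+13=23, value 23+16+23=62
- hatchet+lantern+food bag: weight 2+6+13=21, value 23+14+23=60
- hatchet+med kit+food bag: weight 2+10+13=25, value 23+14+23=60
Best: 64 pts.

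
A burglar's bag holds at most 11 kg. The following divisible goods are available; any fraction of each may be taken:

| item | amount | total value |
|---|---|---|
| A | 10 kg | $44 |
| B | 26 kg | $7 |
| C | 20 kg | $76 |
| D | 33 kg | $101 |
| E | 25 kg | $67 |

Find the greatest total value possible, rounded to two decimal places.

47.80

Take in order of value per unit:
- A (44/10 per unit): all 10 → value 44, running total 44.00
- C (76/20 per unit): 1 of 20 → value 1×76/20 = 3.8000, running total 47.80
Total 47.80.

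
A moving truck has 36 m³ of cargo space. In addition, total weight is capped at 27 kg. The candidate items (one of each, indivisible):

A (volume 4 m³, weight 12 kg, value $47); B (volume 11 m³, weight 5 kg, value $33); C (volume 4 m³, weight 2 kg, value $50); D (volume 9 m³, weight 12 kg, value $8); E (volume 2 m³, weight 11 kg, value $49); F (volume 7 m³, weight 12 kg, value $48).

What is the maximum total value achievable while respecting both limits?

$147

Feasible sets respecting both limits:
- C+E+F: volume 13, weight 25, value 147
- A+C+E: volume 10, weight 25, value 146
- A+C+F: volume 15, weight 26, value 145
- B+C+E: volume 17, weight 18, value 132
Best: $147.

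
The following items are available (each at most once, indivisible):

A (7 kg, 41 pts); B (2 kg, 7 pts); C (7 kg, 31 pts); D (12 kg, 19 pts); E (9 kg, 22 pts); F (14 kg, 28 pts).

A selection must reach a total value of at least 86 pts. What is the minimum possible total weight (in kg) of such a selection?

23

Subsets with value ≥ 86, sorted by total weight:
- A+C+E: weight 23, value 94
- A+B+C+E: weight 25, value 101
- A+C+D: weight 26, value 91
Minimum weight: 23 kg.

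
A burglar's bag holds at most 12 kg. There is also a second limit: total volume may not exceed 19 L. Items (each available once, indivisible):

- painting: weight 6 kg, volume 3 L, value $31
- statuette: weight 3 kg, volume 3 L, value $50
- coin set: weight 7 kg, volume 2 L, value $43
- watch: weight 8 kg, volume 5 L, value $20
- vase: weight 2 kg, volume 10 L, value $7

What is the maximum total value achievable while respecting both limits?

Feasible sets respecting both limits:
- statuette+coin set+vase: weight 12, volume 15, value 100
- statuette+coin set: weight 10, volume 5, value 93
- painting+statuette+vase: weight 11, volume 16, value 88
- painting+statuette: weight 9, volume 6, value 81
Best: $100.

$100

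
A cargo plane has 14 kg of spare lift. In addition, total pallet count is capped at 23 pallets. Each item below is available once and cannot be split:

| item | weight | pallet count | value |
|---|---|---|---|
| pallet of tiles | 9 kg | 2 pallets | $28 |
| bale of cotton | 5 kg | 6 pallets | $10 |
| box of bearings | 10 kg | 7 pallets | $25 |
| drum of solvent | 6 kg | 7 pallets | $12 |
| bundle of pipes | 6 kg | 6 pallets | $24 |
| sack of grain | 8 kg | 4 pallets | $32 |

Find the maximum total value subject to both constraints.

$56

Feasible sets respecting both limits:
- bundle of pipes+sack of grain: weight 14, pallet count 10, value 56
- drum of solvent+sack of grain: weight 14, pallet count 11, value 44
- bale of cotton+sack of grain: weight 13, pallet count 10, value 42
Best: $56.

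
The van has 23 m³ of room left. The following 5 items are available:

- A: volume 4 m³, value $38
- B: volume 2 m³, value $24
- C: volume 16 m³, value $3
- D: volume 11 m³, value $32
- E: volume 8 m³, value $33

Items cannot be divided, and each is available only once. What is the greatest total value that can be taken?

$103

This is a 0/1 knapsack; check combinations near the capacity.
- A+D+E: volume 4+11+8=23, value 38+32+33=103
- A+B+E: volume 4+2+8=14, value 38+24+33=95
- A+B+D: volume 4+2+11=17, value 38+24+32=94
- B+D+E: volume 2+11+8=21, value 24+32+33=89
Best: $103.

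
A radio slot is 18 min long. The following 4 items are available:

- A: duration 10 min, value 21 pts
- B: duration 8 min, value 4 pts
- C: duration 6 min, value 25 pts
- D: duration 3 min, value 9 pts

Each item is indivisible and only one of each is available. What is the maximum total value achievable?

46 pts

Check high-value combinations within 18 min:
- A+C: duration 10+6=16, value 21+25=46
- B+C+D: duration 8+6+3=17, value 4+25+9=38
- C+D: duration 6+3=9, value 25+9=34
Best: 46 pts.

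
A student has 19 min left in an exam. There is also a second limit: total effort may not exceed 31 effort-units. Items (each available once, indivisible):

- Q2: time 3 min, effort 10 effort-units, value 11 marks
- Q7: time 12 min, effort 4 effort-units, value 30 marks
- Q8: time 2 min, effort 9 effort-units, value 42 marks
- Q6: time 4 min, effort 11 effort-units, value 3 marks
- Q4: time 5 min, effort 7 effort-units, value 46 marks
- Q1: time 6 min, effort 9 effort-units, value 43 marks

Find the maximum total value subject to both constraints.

Feasible sets respecting both limits:
- Q8+Q4+Q1: time 13, effort 25, value 131
- Q7+Q8+Q4: time 19, effort 20, value 118
- Q2+Q4+Q1: time 14, effort 26, value 100
- Q2+Q8+Q4: time 10, effort 26, value 99
Best: 131 marks.

131 marks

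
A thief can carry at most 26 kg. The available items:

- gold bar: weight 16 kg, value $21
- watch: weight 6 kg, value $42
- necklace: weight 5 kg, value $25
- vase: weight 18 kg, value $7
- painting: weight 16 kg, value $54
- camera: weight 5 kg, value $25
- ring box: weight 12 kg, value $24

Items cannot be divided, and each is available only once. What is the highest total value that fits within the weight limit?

Check high-value combinations within 26 kg:
- necklace+painting+camera: weight 5+16+5=26, value 25+54+25=104
- watch+painting: weight 6+16=22, value 42+54=96
- watch+necklace+camera: weight 6+5+5=16, value 42+25+25=92
- watch+necklace+ring box: weight 6+5+12=23, value 42+25+24=91
Best: $104.

$104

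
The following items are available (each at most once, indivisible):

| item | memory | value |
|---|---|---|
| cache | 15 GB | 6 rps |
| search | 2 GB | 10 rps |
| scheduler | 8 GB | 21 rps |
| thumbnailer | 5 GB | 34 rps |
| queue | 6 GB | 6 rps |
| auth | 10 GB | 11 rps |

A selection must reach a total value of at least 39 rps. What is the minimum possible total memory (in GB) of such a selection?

Subsets with value ≥ 39, sorted by total memory:
- search+thumbnailer: memory 7, value 44
- thumbnailer+queue: memory 11, value 40
- scheduler+thumbnailer: memory 13, value 55
- search+thumbnailer+queue: memory 13, value 50
Minimum memory: 7 GB.

7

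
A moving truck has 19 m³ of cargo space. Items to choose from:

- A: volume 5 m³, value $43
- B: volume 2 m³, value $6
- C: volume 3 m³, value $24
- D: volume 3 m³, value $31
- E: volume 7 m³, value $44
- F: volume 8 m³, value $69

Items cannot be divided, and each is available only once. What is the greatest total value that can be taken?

$167

Check high-value combinations within 19 m³:
- A+C+D+F: volume 5+3+3+8=19, value 43+24+31+69=167
- A+B+D+F: volume 5+2+3+8=18, value 43+6+31+69=149
- D+E+F: volume 3+7+8=18, value 31+44+69=144
Best: $167.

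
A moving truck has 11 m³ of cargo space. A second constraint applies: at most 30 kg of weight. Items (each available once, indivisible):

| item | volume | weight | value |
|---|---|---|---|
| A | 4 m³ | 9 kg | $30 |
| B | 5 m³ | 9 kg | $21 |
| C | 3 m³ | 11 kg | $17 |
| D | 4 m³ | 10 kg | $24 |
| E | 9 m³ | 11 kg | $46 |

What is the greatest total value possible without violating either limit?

Feasible sets respecting both limits:
- A+C+D: volume 11, weight 30, value 71
- A+D: volume 8, weight 19, value 54
- A+B: volume 9, weight 18, value 51
Best: $71.

$71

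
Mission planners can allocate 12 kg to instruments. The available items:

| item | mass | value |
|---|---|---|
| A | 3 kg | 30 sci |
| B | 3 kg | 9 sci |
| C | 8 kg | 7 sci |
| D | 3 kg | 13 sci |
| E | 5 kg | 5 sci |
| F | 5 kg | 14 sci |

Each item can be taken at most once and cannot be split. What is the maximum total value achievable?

57 sci

Check high-value combinations within 12 kg:
- A+D+F: mass 3+3+5=11, value 30+13+14=57
- A+B+F: mass 3+3+5=11, value 30+9+14=53
- A+B+D: mass 3+3+3=9, value 30+9+13=52
- A+D+E: mass 3+3+5=11, value 30+13+5=48
Best: 57 sci.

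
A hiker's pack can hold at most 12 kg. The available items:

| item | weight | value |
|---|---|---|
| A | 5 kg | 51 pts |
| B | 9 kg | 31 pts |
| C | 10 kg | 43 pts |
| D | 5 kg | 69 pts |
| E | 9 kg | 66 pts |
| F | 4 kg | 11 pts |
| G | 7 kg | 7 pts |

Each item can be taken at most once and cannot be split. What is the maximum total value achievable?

120 pts

Check high-value combinations within 12 kg:
- A+D: weight 5+5=10, value 51+69=120
- D+F: weight 5+4=9, value 69+11=80
- D+G: weight 5+7=12, value 69+7=76
Best: 120 pts.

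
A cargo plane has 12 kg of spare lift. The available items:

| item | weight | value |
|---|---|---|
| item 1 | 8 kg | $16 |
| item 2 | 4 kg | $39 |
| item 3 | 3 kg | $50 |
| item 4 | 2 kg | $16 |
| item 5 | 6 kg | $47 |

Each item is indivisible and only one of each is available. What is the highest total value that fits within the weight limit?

$113

This is a 0/1 knapsack; check combinations near the capacity.
- item 3+item 4+item 5: weight 3+2+6=11, value 50+16+47=113
- item 2+item 3+item 4: weight 4+3+2=9, value 39+50+16=105
- item 2+item 4+item 5: weight 4+2+6=12, value 39+16+47=102
- item 3+item 5: weight 3+6=9, value 50+47=97
- item 2+item 3: weight 4+3=7, value 39+50=89
Best: $113.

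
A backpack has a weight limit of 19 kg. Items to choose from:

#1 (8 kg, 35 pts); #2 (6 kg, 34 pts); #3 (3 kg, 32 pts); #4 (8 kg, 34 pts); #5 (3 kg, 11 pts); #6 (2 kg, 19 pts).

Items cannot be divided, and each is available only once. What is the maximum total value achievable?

120 pts

Check high-value combinations within 19 kg:
- #1+#2+#3+#6: weight 8+6+3+2=19, value 35+34+32+19=120
- #2+#3+#4+#6: weight 6+3+8+2=19, value 34+32+34+19=119
- #1+#2+#3: weight 8+6+3=17, value 35+34+32=101
- #1+#3+#4: weight 8+3+8=19, value 35+32+34=101
- #2+#3+#4: weight 6+3+8=17, value 34+32+34=100
Best: 120 pts.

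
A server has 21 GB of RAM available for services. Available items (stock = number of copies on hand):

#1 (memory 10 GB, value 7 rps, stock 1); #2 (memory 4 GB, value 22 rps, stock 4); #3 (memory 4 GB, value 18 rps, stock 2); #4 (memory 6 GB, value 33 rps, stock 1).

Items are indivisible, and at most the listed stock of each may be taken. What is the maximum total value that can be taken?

Top feasible selections:
- 4×#2 + 1×#3: memory 20, value 106
- 3×#2 + 2×#3: memory 20, value 102
- 3×#2 + 1×#4: memory 18, value 99
Best: 106 rps.

106 rps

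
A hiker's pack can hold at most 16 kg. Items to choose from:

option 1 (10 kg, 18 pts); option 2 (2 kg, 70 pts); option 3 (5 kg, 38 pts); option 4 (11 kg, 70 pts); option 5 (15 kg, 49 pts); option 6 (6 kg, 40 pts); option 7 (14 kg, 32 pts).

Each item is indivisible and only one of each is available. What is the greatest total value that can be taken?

148 pts

Check high-value combinations within 16 kg:
- option 2+option 3+option 6: weight 2+5+6=13, value 70+38+40=148
- option 2+option 4: weight 2+11=13, value 70+70=140
- option 2+option 6: weight 2+6=8, value 70+40=110
- option 2+option 3: weight 2+5=7, value 70+38=108
- option 3+option 4: weight 5+11=16, value 38+70=108
Best: 148 pts.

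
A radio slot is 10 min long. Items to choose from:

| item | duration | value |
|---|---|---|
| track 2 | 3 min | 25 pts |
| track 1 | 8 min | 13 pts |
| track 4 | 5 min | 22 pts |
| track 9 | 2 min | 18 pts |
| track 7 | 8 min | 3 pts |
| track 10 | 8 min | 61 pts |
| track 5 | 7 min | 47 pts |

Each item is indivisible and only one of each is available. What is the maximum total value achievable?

79 pts

Check high-value combinations within 10 min:
- track 9+track 10: duration 2+8=10, value 18+61=79
- track 2+track 5: duration 3+7=10, value 25+47=72
- track 9+track 5: duration 2+7=9, value 18+47=65
- track 2+track 4+track 9: duration 3+5+2=10, value 25+22+18=65
Best: 79 pts.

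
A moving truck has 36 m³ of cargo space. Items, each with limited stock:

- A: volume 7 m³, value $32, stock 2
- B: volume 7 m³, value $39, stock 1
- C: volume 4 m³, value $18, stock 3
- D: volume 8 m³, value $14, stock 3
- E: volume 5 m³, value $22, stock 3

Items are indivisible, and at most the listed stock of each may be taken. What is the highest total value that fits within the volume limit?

$169

Top feasible selections:
- 1×A + 1×B + 3×C + 2×E: volume 36, value 169
- 2×A + 1×B + 3×E: volume 36, value 169
- 2×A + 1×B + 1×C + 2×E: volume 35, value 165
Best: $169.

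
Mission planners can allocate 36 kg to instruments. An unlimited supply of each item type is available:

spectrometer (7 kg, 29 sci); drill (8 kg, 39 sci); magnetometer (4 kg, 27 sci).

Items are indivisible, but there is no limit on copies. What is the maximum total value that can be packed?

243 sci

Best value-per-unit is magnetometer at 27/4, and filling with it alone uses mass 9×4=36. No mix of the others beats 9×27 = 243.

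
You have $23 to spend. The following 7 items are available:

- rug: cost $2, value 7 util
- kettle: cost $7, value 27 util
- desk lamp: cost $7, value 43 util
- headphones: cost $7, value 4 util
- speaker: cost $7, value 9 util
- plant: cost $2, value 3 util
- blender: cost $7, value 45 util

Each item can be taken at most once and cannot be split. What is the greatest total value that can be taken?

This is a 0/1 knapsack; check combinations near the capacity.
- rug+kettle+desk lamp+blender: cost 2+7+7+7=23, value 7+27+43+45=122
- kettle+desk lamp+plant+blender: cost 7+7+2+7=23, value 27+43+3+45=118
- kettle+desk lamp+blender: cost 7+7+7=21, value 27+43+45=115
- rug+desk lamp+speaker+blender: cost 2+7+7+7=23, value 7+43+9+45=104
Best: 122 util.

122 util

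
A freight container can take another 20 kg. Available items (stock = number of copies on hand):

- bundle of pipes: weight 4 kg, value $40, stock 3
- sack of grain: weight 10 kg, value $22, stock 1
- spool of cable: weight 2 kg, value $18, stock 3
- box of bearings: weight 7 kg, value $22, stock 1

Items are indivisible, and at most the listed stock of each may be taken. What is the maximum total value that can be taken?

Top feasible selections:
- 3×bundle of pipes + 3×spool of cable: weight 18, value 174
- 3×bundle of pipes + 2×spool of cable: weight 16, value 156
- 3×bundle of pipes + 1×box of bearings: weight 19, value 142
- 3×bundle of pipes + 1×spool of cable: weight 14, value 138
Best: $174.

$174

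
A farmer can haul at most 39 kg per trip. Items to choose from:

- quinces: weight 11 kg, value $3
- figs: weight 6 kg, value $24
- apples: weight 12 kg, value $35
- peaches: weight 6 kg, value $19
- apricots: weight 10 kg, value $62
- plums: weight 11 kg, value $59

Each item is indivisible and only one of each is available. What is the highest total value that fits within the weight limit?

$180

This is a 0/1 knapsack; check combinations near the capacity.
- figs+apples+apricots+plums: weight 6+12+10+11=39, value 24+35+62+59=180
- apples+peaches+apricots+plums: weight 12+6+10+11=39, value 35+19+62+59=175
- figs+peaches+apricots+plums: weight 6+6+10+11=33, value 24+19+62+59=164
- apples+apricots+plums: weight 12+10+11=33, value 35+62+59=156
Best: $180.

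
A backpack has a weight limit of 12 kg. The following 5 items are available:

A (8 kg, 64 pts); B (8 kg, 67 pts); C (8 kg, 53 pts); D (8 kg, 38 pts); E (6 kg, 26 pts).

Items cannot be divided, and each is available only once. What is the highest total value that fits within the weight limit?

Check high-value combinations within 12 kg:
- B: weight 8, value 67
- A: weight 8, value 64
- C: weight 8, value 53
Best: 67 pts.

67 pts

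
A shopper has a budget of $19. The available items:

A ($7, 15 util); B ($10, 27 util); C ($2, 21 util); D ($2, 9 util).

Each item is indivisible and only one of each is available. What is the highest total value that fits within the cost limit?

Check high-value combinations within $19:
- A+B+C: cost 7+10+2=19, value 15+27+21=63
- B+C+D: cost 10+2+2=14, value 27+21+9=57
- A+B+D: cost 7+10+2=19, value 15+27+9=51
- B+C: cost 10+2=12, value 27+21=48
Best: 63 util.

63 util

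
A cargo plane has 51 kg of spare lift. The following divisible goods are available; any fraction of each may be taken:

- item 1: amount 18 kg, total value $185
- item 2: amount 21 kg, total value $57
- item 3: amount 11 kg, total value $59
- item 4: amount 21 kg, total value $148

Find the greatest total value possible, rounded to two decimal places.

394.71

Take in order of value per unit:
- item 1 (185/18 per unit): all 18 → value 185, running total 185.00
- item 4 (148/21 per unit): all 21 → value 148, running total 333.00
- item 3 (59/11 per unit): all 11 → value 59, running total 392.00
- item 2 (57/21 per unit): 1 of 21 → value 1×57/21 = 2.7143, running total 394.71
Total 394.71.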